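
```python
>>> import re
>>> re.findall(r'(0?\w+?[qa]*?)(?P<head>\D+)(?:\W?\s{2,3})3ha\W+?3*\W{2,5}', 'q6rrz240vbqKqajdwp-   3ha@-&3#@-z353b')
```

[('q6rrz240', 'vbqKqajdwp- ')]

A non-greedy quantifier consumes as few characters as it can — just enough that the remainder of the pattern still matches from where it stops; whatever follows it matches normally.
Multiple groups make `findall` return tuples — one 2-tuple for the one match.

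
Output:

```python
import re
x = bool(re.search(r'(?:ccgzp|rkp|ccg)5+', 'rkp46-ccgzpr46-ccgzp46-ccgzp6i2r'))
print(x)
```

Here the pattern never matches, so the call returns None, and `bool(None)` is False.

False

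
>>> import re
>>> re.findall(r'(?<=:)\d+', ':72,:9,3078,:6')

['72', '9', '6']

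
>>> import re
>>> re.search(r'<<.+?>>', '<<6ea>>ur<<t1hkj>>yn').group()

'<<6ea>>'

The `?` after the quantifier makes it lazy — it takes as little as possible before letting the rest of the pattern try.
The match spans [0:7] → '<<6ea>>'.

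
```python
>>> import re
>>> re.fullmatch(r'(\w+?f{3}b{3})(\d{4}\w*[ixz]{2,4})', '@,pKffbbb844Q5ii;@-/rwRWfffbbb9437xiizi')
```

None

The pattern matches one or more of a word character (lazy), then exactly 3 of the literal 'f', then exactly 3 of a literal 'b' (captured); then exactly 4 of a digit, then zero or more of a word character, then 2 to 4 of one of [ixz] (captured).
`re.fullmatch` requires the pattern to consume the entire string.
Here there's no way to consume every character, so the call returns None.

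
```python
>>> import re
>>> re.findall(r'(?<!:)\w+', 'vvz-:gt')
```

['vvz', 't']

A negative assertion filters positions out without eating any characters.
Scanning left to right: at [0:3] → 'vvz'; at [6:7] → 't'.
`findall` yields the raw match text (2 of them) because the pattern has no groups.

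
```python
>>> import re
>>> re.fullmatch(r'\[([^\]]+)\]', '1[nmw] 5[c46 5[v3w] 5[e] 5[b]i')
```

`re.fullmatch` requires the pattern to consume the entire string.
Here the string isn't matched end-to-end, so the call returns None.

None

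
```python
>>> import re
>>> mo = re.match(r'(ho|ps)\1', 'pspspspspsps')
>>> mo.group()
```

'psps'

`re.match` only tries the pattern at the start of the string.
The match spans [0:4] → 'psps'.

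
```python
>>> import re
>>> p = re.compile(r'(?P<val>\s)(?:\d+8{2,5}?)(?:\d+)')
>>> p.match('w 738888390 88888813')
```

None

This matches whitespace (captured as 'val'); then one or more of a digit, then 2 to 5 of a literal '8' (lazy) (non-capturing group); then one or more of a digit (non-capturing group).
`re.match` won't scan ahead — the pattern has to work from the very first character.
Here position 0 doesn't satisfy it, so the call returns None.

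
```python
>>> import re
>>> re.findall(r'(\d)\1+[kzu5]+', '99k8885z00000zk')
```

`\1` is not a pattern — it's the concrete string captured by group 1, re-applied verbatim.
One capturing group, so `findall` returns just the captured substring from each match — 3 in all.

['9', '8', '0']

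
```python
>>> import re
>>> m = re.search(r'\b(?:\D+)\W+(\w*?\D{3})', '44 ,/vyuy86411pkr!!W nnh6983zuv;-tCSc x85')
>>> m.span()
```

(2, 8)

This matches a word boundary (`\b`, zero-width); then one or more of a non-digit (non-capturing group); then one or more of a non-word character; then zero or more of a word character (lazy), then exactly 3 of a non-digit (captured).
With the lazy modifier that quantifier settles for the fewest repetitions that let the rest of the pattern succeed (the atoms after it are unaffected and can still be greedy).
`re.search` tries every starting position until one works.
The match spans [2:8] → ' ,/vyu'.
Captured: group 1 = 'vyu'.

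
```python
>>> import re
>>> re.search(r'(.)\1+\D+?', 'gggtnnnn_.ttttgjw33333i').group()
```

'gggt'

`\1` is not a pattern — it's the concrete string captured by group 1, re-applied verbatim.
The match spans [0:4] → 'gggt'.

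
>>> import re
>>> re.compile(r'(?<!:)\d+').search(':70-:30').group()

The negative lookahead/lookbehind blocks any match where the forbidden context is present.
`search` walks the string left to right and returns the first match it finds.
The match spans [2:3] → '0'.

'0'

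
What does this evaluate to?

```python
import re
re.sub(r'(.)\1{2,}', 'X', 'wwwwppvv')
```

'Xppvv'

The backreference `\1` re-matches whatever the first group consumed, character for character.
Matches: at [0:4] → 'wwww'.
`sub` substitutes 'X' at each match site.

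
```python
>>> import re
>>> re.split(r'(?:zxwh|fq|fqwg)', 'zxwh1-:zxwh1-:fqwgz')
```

Branches in `(...|...)` are attempted left-to-right; the first branch that allows the whole pattern to succeed is taken.
Matches to split on: at [0:4] → 'zxwh'; at [7:11] → 'zxwh'; at [14:16] → 'fq'.
Each match becomes a cut point; 4 segments remain.

['', '1-:', '1-:', 'wgz']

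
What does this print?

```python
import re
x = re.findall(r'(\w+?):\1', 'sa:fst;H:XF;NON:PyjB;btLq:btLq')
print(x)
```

`\1` is not a pattern — it's the concrete string captured by group 1, re-applied verbatim.
Matches: at [21:30] match 'btLq:btLq', group 1 = 'btLq'.
With a single group, `findall` returns only what that group captured — 1 item.

['btLq']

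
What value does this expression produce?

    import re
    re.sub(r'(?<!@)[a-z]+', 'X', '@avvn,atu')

'@aX,X'

The negative lookahead/lookbehind blocks any match where the forbidden context is present.
Matches: at [2:5] → 'vvn'; at [6:9] → 'atu'.
Every occurrence is swapped for 'X'.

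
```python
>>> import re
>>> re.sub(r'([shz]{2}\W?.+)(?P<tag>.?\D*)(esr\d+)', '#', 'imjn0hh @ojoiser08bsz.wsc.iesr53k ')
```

'imjn0#k '

This matches exactly 2 of one of [shz], then optionally a non-word character, then one or more of any character (captured); then optionally any character, then zero or more of a non-digit (captured as 'tag'); then the literal 'esr', then one or more of a digit (captured).
`sub` substitutes '#' at each match site.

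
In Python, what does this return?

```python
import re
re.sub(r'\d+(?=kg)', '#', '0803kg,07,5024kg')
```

'#kg,07,#kg'

The positive lookaround only admits positions where the adjacent text matches; those characters stay outside the span.
`sub` substitutes '#' at each match site.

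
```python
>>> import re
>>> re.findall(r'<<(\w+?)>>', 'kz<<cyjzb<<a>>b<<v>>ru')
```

Scanning left to right: at [9:14] match '<<a>>', group 1 = 'a'; at [15:20] match '<<v>>', group 1 = 'v'.
`findall` collects group 1 from each match (2 total).

['a', 'v']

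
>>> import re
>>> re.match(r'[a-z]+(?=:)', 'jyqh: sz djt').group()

'jyqh'

The positive lookaround only admits positions where the adjacent text matches; those characters stay outside the span.
`re.match` won't scan ahead — the pattern has to work from the very first character.
The match spans [0:4] → 'jyqh'.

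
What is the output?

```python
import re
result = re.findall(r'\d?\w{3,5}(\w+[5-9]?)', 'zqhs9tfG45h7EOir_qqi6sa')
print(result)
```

Pattern: optionally a digit, then 3 to 5 of a word character; then one or more of a word character, then optionally a character in [5-9] (captured).
With a single group, `findall` returns only what that group captured — 1 item.

['tfG45h7EOir_qqi6sa']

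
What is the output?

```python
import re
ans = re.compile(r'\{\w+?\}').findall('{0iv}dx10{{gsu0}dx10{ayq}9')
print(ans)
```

['{0iv}', '{gsu0}', '{ayq}']

Since nothing is captured, `findall` lists the 3 matched substrings directly.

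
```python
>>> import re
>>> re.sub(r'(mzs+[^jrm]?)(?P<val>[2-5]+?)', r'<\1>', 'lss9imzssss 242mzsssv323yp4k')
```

A non-greedy quantifier consumes as few characters as it can — just enough that the remainder of the pattern still matches from where it stops; whatever follows it matches normally.
The replacement refers to a captured group, so each match is rewritten using its own captured text.

'lss9i<mzssss >42<mzsssv>23yp4k'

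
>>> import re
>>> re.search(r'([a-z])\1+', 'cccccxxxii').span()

`\1` has to match the exact text group 1 already captured.
`re.search` tries every starting position until one works.
The match spans [0:5] → 'ccccc'.
Captured: group 1 = 'c'.

(0, 5)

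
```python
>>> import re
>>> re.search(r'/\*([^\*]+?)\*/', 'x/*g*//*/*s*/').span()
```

(1, 6)

`re.search` tries every starting position until one works.
The match spans [1:6] → '/*g*/'.
Captured: group 1 = 'g'.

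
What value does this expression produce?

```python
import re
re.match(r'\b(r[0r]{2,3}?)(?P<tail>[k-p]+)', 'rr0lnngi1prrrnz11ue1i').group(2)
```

The match spans [0:6] → 'rr0lnn'.
Captured: group 1 = 'rr0', group 2 = 'lnn'.

'lnn'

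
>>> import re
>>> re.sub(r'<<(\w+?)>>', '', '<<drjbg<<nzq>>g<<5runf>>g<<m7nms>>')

'<<drjbggg'

Matches: at [7:14] → '<<nzq>>'; at [15:24] → '<<5runf>>'; at [25:34] → '<<m7nms>>'.
`sub` substitutes '' at each match site.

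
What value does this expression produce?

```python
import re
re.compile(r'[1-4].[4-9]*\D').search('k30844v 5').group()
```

Pattern: a character in [1-4], then any character; then zero or more of a character in [4-9], then a non-digit.
The match spans [1:7] → '30844v'.

'30844v'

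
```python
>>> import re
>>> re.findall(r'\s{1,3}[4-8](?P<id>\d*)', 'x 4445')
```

['445']

This matches 1 to 3 of whitespace, then a character in [4-8]; then zero or more of a digit (captured as 'id').
Scanning left to right: at [1:6] match ' 4445', group 1 = '445'.
Because there's exactly one group, `findall` drops the full match and keeps group 1 from the one hit.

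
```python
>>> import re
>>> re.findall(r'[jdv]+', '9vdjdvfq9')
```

The pattern matches one or more of one of [jdv].
Matches: at [1:6] → 'vdjdv'.
With no groups in the pattern, `findall` gives back each whole match — 1 here.

['vdjdv']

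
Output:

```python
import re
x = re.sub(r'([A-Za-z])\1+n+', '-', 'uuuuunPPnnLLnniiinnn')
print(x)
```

----

The backreference `\1` re-matches whatever the first group consumed, character for character.
Matches: at [0:6] → 'uuuuun'; at [6:10] → 'PPnn'; at [10:14] → 'LLnn'; at [14:20] → 'iiinnn'.
Every occurrence is swapped for '-'.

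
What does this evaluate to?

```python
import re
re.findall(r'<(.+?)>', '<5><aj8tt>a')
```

Matches: at [0:3] match '<5>', group 1 = '5'; at [3:10] match '<aj8tt>', group 1 = 'aj8tt'.
Because there's exactly one group, `findall` drops the full match and keeps group 1 from each hit.

['5', 'aj8tt']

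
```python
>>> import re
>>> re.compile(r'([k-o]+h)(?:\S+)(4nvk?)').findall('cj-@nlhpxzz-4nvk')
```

The pattern matches one or more of a character in [k-o], then a literal 'h' (captured); then one or more of a non-whitespace character (non-capturing group); then the literal '4nv', then optionally the literal 'k' (captured).
Multiple groups make `findall` return tuples — one 2-tuple for the one match.

[('nlh', '4nvk')]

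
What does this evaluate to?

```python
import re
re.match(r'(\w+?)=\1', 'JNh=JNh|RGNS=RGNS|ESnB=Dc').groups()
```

The match spans [0:7] → 'JNh=JNh'.
Captured: group 1 = 'JNh'.

('JNh',)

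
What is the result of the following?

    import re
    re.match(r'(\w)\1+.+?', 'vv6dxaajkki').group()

'vv6'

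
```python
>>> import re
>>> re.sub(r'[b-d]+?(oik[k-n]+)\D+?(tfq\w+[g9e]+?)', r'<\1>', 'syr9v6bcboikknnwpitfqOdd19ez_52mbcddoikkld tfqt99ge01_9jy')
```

'syr9v6<oikknn>z_52m<oikkl>jy'

Pattern: one or more of a character in [b-d] (lazy); then the literal 'oik', then one or more of a character in [k-n] (captured); then one or more of a non-digit (lazy); then the literal 'tfq', then one or more of a word character, then one or more of one of [g9e] (lazy) (captured).
Matches: at [6:27] → 'bcboikknnwpitfqOdd19e'; at [32:55] → 'bcddoikkld tfqt99ge01_9'.
Each match is replaced using the text its own group 1 captured.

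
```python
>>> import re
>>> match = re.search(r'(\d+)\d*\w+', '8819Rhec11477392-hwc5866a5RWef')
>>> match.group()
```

'8819Rhec11477392'

Pattern: one or more of a digit (captured); then zero or more of a digit, then one or more of a word character.
`search` walks the string left to right and returns the first match it finds.
The match spans [0:16] → '8819Rhec11477392'.
Captured: group 1 = '8819'.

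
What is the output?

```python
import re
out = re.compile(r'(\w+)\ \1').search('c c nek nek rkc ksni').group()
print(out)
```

c c

After group 1 captures some text, `\1` only succeeds where that same text appears again.
The match spans [0:3] → 'c c'.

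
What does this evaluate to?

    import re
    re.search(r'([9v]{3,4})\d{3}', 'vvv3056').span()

The match spans [0:6] → 'vvv305'.

(0, 6)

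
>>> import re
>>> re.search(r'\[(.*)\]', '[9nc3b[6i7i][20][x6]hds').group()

The match spans [0:20] → '[9nc3b[6i7i][20][x6]'.

'[9nc3b[6i7i][20][x6]'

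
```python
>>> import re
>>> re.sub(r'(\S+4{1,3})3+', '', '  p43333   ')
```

Every occurrence is swapped for ''.

'     '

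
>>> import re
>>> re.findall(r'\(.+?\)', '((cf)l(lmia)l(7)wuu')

['((cf)', '(lmia)', '(7)']

Walking the string: at [0:5] → '((cf)'; at [6:12] → '(lmia)'; at [13:16] → '(7)'.
`findall` yields the raw match text (3 of them) because the pattern has no groups.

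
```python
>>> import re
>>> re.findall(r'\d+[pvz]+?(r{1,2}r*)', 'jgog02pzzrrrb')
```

['rrr']

The pattern matches one or more of a digit, then one or more of one of [pvz] (lazy); then 1 to 2 of a literal 'r', then zero or more of a literal 'r' (captured).
One capturing group, so `findall` returns just the captured substring from the one match — 1 in all.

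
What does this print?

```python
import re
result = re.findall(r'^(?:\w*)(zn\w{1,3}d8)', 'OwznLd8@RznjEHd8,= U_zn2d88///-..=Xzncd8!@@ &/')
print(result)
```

['znLd8']

One capturing group, so `findall` returns just the captured substring from the one match — 1 in all.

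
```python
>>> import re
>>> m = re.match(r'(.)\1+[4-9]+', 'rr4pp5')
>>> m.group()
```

'rr4'

A backreference is literal: `\1` must see the identical characters the first group matched.
`re.match` won't scan ahead — the pattern has to work from the very first character.
The match spans [0:3] → 'rr4'.
Captured: group 1 = 'r'.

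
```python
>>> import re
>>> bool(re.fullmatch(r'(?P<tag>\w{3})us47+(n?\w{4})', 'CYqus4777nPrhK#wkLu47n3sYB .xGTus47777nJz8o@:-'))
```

False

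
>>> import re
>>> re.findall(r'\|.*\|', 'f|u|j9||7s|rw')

Matches: at [1:11] → '|u|j9||7s|'.
With no groups in the pattern, `findall` gives back each whole match — 1 here.

['|u|j9||7s|']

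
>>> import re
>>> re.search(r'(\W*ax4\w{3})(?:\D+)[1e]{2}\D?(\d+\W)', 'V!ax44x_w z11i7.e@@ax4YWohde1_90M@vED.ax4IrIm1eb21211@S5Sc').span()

(1, 16)

The match spans [1:16] → '!ax44x_w z11i7.'.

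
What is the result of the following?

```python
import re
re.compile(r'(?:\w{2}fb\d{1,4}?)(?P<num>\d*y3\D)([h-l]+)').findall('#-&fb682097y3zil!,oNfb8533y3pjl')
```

The `?` after the quantifier makes it lazy — it takes as little as possible before letting the rest of the pattern try.
`findall` packs the 2 group values into a tuple for every match.

[('533y3p', 'jl')]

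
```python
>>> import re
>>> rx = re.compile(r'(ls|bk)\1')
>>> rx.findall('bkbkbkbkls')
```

`\1` is not a pattern — it's the concrete string captured by group 1, re-applied verbatim.
Matches: at [0:4] match 'bkbk', group 1 = 'bk'; at [4:8] match 'bkbk', group 1 = 'bk'.
One capturing group, so `findall` returns just the captured substring from each match — 2 in all.

['bk', 'bk']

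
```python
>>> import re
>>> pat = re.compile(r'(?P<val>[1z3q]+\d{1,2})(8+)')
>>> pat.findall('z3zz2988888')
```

[('z3zz29', '88888')]

The pattern matches one or more of one of [1z3q], then 1 to 2 of a digit (captured as 'val'); then one or more of a literal '8' (captured).
Scanning left to right: at [0:11] match 'z3zz2988888', groups = ('z3zz29', '88888').
Multiple groups make `findall` return tuples — one 2-tuple for the one match.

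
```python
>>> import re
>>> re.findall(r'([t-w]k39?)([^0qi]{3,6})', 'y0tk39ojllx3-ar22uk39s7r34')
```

[('tk39', 'ojllx3'), ('uk39', 's7r34')]

Pattern: a character in [t-w], then the literal 'k3', then optionally the literal '9' (captured); then 3 to 6 of any character except [0qi] (captured).
Scanning left to right: at [2:12] match 'tk39ojllx3', groups = ('tk39', 'ojllx3'); at [17:26] match 'uk39s7r34', groups = ('uk39', 's7r34').
With 2 capturing groups, `findall` returns a 2-tuple per match.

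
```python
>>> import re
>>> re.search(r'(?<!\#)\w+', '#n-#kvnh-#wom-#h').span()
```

(5, 8)

The negative lookaround is zero-width — it rules out positions where the adjacent text would match, without consuming anything.
`re.search` scans for the first position where the pattern succeeds.
The match spans [5:8] → 'vnh'.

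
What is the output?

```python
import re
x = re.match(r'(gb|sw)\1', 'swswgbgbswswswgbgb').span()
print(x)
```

(0, 4)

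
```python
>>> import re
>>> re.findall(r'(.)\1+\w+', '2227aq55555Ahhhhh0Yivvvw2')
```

A backreference is literal: `\1` must see the identical characters the first group matched.
Scanning left to right: at [0:25] match '2227aq55555Ahhhhh0Yivvvw2', group 1 = '2'.
Because there's exactly one group, `findall` drops the full match and keeps group 1 from the one hit.

['2']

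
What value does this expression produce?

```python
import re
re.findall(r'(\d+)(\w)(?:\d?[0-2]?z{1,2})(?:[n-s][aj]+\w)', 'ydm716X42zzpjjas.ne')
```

[('716', 'X')]

The pattern matches one or more of a digit (captured); then a word character (captured); then optionally a digit, then optionally a character in [0-2], then 1 to 2 of a literal 'z' (non-capturing group); then a character in [n-s], then one or more of one of [aj], then a word character (non-capturing group).
Walking the string: at [3:16] match '716X42zzpjjas', groups = ('716', 'X').
Multiple groups make `findall` return tuples — one 2-tuple for the one match.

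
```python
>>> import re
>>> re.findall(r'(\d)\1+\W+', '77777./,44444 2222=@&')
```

['7', '4', '2']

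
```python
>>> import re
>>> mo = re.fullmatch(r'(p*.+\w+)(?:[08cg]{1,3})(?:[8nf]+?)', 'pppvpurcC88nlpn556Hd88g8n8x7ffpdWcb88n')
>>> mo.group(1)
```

'pppvpurcC88nlpn556Hd88g8n8x7ffpdWcb8'

The pattern matches zero or more of a literal 'p', then one or more of any character, then one or more of a word character (captured); then 1 to 3 of one of [08cg] (non-capturing group); then one or more of one of [8nf] (lazy) (non-capturing group).
For `fullmatch`, every character of the input must be accounted for by the pattern.
The match spans [0:38] → 'pppvpurcC88nlpn556Hd88g8n8x7ffpdWcb88n'.
Captured: group 1 = 'pppvpurcC88nlpn556Hd88g8n8x7ffpdWcb8'.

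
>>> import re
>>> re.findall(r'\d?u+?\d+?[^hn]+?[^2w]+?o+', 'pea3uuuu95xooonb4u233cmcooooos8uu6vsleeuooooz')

['3uuuu95xooo', '4u233cmcooooo', '8uu6vsleeuoooo']

The pattern matches optionally a digit, then one or more of the literal 'u' (lazy); then one or more of a digit (lazy); then one or more of any character except [hn] (lazy), then one or more of any character except [2w] (lazy), then one or more of the literal 'o'.
Lazy quantifiers expand one character at a time until the remainder of the pattern can match.
Scanning left to right: at [3:14] → '3uuuu95xooo'; at [16:29] → '4u233cmcooooo'; at [30:44] → '8uu6vsleeuoooo'.
Since nothing is captured, `findall` lists the 3 matched substrings directly.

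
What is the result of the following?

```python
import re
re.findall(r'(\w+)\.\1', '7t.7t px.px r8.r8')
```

`\1` has to match the exact text group 1 already captured.
One capturing group, so `findall` returns just the captured substring from each match — 3 in all.

['7t', 'px', 'r8']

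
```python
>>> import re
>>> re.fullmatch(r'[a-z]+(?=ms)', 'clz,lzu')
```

None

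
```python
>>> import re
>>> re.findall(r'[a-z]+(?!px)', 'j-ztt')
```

['j', 'ztt']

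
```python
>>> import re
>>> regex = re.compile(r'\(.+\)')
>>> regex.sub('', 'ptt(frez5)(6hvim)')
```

Every occurrence is swapped for ''.

'ptt'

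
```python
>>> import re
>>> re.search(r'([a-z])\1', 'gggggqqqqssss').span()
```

(0, 2)

The backreference `\1` re-matches whatever the first group consumed, character for character.
The match spans [0:2] → 'gg'.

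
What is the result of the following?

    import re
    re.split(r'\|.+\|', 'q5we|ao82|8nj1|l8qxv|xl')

Matches to split on: at [4:21] → '|ao82|8nj1|l8qxv|'.
Each match becomes a cut point; 2 segments remain.

['q5we', 'xl']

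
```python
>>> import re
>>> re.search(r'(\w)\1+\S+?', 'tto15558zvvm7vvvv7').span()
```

(0, 3)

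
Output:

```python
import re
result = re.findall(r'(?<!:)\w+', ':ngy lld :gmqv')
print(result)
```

['gy', 'lld', 'mqv']

Because the assertion is negative and zero-width, positions next to the forbidden text are skipped.
Walking the string: at [2:4] → 'gy'; at [5:8] → 'lld'; at [11:14] → 'mqv'.
`findall` yields the raw match text (3 of them) because the pattern has no groups.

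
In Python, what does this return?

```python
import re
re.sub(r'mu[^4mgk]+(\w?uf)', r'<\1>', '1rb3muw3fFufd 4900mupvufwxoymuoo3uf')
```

Pattern: the literal 'mu', then one or more of any character except [4mgk]; then optionally a word character, then the literal 'uf' (captured).
Matches: at [4:12] → 'muw3fFuf'; at [18:24] → 'mupvuf'; at [28:35] → 'muoo3uf'.
Each match is replaced using the text its own group 1 captured.

'1rb3<uf>d 4900<uf>wxoy<uf>'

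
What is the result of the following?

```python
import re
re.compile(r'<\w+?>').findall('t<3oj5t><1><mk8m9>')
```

['<3oj5t>', '<1>', '<mk8m9>']

Matches: at [1:8] → '<3oj5t>'; at [8:11] → '<1>'; at [11:18] → '<mk8m9>'.
`findall` yields the raw match text (3 of them) because the pattern has no groups.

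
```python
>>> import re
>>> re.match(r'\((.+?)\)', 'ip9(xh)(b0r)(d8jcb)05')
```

`re.match` only tries the pattern at the start of the string.
Here position 0 doesn't satisfy it, so the call returns None.

None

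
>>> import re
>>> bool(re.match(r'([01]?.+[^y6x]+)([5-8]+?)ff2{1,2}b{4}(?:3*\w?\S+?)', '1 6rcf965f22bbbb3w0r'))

False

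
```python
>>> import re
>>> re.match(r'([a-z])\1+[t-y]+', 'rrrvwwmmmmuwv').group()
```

After group 1 captures some text, `\1` only succeeds where that same text appears again.
`re.match` won't scan ahead — the pattern has to work from the very first character.
The match spans [0:6] → 'rrrvww'.
Captured: group 1 = 'r'.

'rrrvww'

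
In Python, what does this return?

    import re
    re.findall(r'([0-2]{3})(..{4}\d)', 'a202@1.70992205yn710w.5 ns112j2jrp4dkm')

[('202', '@1.709'), ('220', '5yn710'), ('112', 'j2jrp4')]

`findall` packs the 2 group values into a tuple for every match.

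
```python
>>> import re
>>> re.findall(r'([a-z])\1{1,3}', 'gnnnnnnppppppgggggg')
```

['n', 'n', 'p', 'p', 'g', 'g']

After group 1 captures some text, `\1` only succeeds where that same text appears again.
Matches: at [1:5] match 'nnnn', group 1 = 'n'; at [5:7] match 'nn', group 1 = 'n'; at [7:11] match 'pppp', group 1 = 'p'; at [11:13] match 'pp', group 1 = 'p'; at [13:17] match 'gggg', group 1 = 'g'; ….
With a single group, `findall` returns only what that group captured — 6 items.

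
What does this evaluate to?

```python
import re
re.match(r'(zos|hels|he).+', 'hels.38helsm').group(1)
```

'hels'

The regex engine tests alternatives in the order written; an earlier branch that matches wins even if a later one would match more.
`match` is anchored at position 0; if the pattern doesn't fit there, it returns None.
The match spans [0:12] → 'hels.38helsm'.
Captured: group 1 = 'hels'.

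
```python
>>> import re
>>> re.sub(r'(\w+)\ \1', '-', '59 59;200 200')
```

'-;-'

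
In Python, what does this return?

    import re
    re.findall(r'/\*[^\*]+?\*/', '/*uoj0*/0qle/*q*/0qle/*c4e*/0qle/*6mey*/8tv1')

Matches: at [0:8] → '/*uoj0*/'; at [12:17] → '/*q*/'; at [21:28] → '/*c4e*/'; at [32:40] → '/*6mey*/'.
No capturing groups, so `findall` returns the 4 full match strings.

['/*uoj0*/', '/*q*/', '/*c4e*/', '/*6mey*/']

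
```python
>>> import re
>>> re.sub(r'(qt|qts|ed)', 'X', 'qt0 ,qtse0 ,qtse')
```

'X0 ,Xse0 ,Xse'

Branches in `(...|...)` are attempted left-to-right; the first branch that allows the whole pattern to succeed is taken.
Each match is replaced by 'X'.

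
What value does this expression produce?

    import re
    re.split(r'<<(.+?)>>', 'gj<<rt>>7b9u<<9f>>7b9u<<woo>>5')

The group in the pattern means `split` returns the separators' captures alongside the pieces.

['gj', 'rt', '7b9u', '9f', '7b9u', 'woo', '5']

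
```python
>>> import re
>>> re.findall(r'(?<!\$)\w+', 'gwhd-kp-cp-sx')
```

A negative assertion filters positions out without eating any characters.
With no groups in the pattern, `findall` gives back each whole match — 4 here.

['gwhd', 'kp', 'cp', 'sx']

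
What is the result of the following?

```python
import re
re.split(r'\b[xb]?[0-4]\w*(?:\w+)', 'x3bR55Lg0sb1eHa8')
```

The pattern matches a word boundary (`\b`, zero-width); then optionally one of [xb]; then a character in [0-4], then zero or more of a word character; then one or more of a word character (non-capturing group).
Matches to split on: at [0:16] → 'x3bR55Lg0sb1eHa8'.
The string is cut at each match, leaving 2 pieces.

['', '']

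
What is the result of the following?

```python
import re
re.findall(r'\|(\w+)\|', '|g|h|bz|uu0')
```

['g', 'bz']

With a single group, `findall` returns only what that group captured — 2 items.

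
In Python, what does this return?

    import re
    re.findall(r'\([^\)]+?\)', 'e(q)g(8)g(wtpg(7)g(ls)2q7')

Scanning left to right: at [1:4] → '(q)'; at [5:8] → '(8)'; at [9:17] → '(wtpg(7)'; at [18:22] → '(ls)'.
`findall` yields the raw match text (4 of them) because the pattern has no groups.

['(q)', '(8)', '(wtpg(7)', '(ls)']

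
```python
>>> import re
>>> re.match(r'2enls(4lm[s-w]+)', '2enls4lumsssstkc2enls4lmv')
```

The pattern matches the literal '2e', then the literal 'nls'; then the literal '4lm', then one or more of a character in [s-w] (captured).
`match` is anchored at position 0; if the pattern doesn't fit there, it returns None.
Here position 0 doesn't satisfy it, so the call returns None.

None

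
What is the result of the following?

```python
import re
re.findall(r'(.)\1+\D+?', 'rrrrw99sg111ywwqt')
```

['r', '9', '1', 'w']

`\1` is not a pattern — it's the concrete string captured by group 1, re-applied verbatim.
Walking the string: at [0:5] match 'rrrrw', group 1 = 'r'; at [5:8] match '99s', group 1 = '9'; at [9:13] match '111y', group 1 = '1'; at [13:16] match 'wwq', group 1 = 'w'.
With a single group, `findall` returns only what that group captured — 4 items.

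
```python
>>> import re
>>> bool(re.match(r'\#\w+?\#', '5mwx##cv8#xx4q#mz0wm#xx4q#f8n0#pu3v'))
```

False

`re.match` only tries the pattern at the start of the string.
Here position 0 doesn't satisfy it, so the call returns None, and `bool(None)` is False.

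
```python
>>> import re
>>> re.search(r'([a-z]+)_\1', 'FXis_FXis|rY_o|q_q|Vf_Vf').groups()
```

('q',)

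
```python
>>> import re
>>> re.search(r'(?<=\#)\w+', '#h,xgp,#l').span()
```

The lookaround is zero-width — it requires the adjacent text to match without consuming it, so the asserted text isn't part of the match.
Unlike `match`, `search` isn't anchored — it looks for the pattern anywhere in the string.
The match spans [1:2] → 'h'.

(1, 2)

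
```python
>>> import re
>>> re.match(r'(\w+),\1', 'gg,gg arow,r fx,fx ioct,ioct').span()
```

(0, 5)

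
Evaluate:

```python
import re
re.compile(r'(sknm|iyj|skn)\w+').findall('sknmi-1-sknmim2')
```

Branches in `(...|...)` are attempted left-to-right; the first branch that allows the whole pattern to succeed is taken.
Walking the string: at [0:5] match 'sknmi', group 1 = 'sknm'; at [8:15] match 'sknmim2', group 1 = 'sknm'.
One capturing group, so `findall` returns just the captured substring from each match — 2 in all.

['sknm', 'sknm']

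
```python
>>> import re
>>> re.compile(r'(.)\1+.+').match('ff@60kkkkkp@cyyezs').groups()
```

('f',)

`\1` has to match the exact text group 1 already captured.
`re.match` only tries the pattern at the start of the string.
The match spans [0:18] → 'ff@60kkkkkp@cyyezs'.
Captured: group 1 = 'f'.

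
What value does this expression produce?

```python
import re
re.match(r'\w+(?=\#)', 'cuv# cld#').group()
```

`re.match` won't scan ahead — the pattern has to work from the very first character.
The match spans [0:3] → 'cuv'.

'cuv'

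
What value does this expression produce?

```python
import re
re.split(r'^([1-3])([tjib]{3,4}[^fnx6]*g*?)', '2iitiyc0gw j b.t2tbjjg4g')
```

['', '2', 'iitiyc0gw j b.t2tbjjg4g', '']

This matches anchored at the start of the string; then a character in [1-3] (captured); then 3 to 4 of one of [tjib], then zero or more of any character except [fnx6], then zero or more of a literal 'g' (lazy) (captured).
Matches to split on: at [0:24] → '2iitiyc0gw j b.t2tbjjg4g'.
`re.split` interleaves the captured-group text with the surrounding fragments.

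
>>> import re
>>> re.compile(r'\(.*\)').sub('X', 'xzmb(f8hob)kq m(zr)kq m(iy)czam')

Matches: at [4:27] → '(f8hob)kq m(zr)kq m(iy)'.
Each match is replaced by 'X'.

'xzmbXczam'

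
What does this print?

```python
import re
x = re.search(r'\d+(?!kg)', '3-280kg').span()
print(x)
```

(0, 1)

Because the assertion is negative and zero-width, positions next to the forbidden text are skipped.
`search` walks the string left to right and returns the first match it finds.
The match spans [0:1] → '3'.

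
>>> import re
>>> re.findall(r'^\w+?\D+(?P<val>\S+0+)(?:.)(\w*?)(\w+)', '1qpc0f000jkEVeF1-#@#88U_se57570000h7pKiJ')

The pattern matches anchored at the start of the string; then one or more of a word character (lazy), then one or more of a non-digit; then one or more of a non-whitespace character, then one or more of the literal '0' (captured as 'val'); then any character (non-capturing group); then zero or more of a word character (lazy) (captured); then one or more of a word character (captured).
Walking the string: at [0:40] match '1qpc0f000jkEVeF1-#@#88U_se57570000h7pKiJ', groups = ('0f000jkEVeF1-#@#88U_se57570000', '', '7pKiJ').
Multiple groups make `findall` return tuples — one 3-tuple for the one match.

[('0f000jkEVeF1-#@#88U_se57570000', '', '7pKiJ')]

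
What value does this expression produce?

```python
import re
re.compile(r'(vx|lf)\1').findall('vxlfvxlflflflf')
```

The backreference `\1` re-matches whatever the first group consumed, character for character.
Because there's exactly one group, `findall` drops the full match and keeps group 1 from each hit.

['lf', 'lf']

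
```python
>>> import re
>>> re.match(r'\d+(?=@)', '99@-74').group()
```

`match` is anchored at position 0; if the pattern doesn't fit there, it returns None.
The match spans [0:2] → '99'.

'99'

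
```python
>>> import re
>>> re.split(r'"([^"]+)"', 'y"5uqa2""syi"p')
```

Matches to split on: at [1:8] → '"5uqa2"'; at [8:13] → '"syi"'.
Because the pattern has a capturing group, `split` also inserts each captured text between the pieces.

['y', '5uqa2', '', 'syi', 'p']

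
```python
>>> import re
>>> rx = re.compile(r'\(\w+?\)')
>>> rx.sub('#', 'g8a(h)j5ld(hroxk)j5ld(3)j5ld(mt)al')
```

'g8a#j5ld#j5ld#j5ld#al'

Each match is replaced by '#'.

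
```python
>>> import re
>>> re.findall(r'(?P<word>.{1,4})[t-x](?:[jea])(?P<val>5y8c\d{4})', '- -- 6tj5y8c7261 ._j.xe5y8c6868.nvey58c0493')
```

Pattern: 1 to 4 of any character (captured as 'word'); then a character in [t-x]; then one of [jea] (non-capturing group); then the literal '5y8', then the literal 'c', then exactly 4 of a digit (captured as 'val').
Scanning left to right: at [2:16] match '-- 6tj5y8c7261', groups = ('-- 6', '5y8c7261'); at [17:31] match '._j.xe5y8c6868', groups = ('._j.', '5y8c6868').
Multiple groups make `findall` return tuples — one 2-tuple for each match.

[('-- 6', '5y8c7261'), ('._j.', '5y8c6868')]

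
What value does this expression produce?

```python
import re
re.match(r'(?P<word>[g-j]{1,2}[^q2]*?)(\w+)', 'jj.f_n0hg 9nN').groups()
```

('jj.', 'f_n0hg')

The match spans [0:9] → 'jj.f_n0hg'.
Captured: group 1 = 'jj.', group 2 = 'f_n0hg'.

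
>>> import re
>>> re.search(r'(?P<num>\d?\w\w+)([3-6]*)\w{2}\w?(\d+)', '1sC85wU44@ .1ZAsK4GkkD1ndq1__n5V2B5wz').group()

'1sC85wU44'

The pattern matches optionally a digit, then a word character, then one or more of a word character (captured as 'num'); then zero or more of a character in [3-6] (captured); then exactly 2 of a word character, then optionally a word character; then one or more of a digit (captured).
Unlike `match`, `search` isn't anchored — it looks for the pattern anywhere in the string.
The match spans [0:9] → '1sC85wU44'.
Captured: group 1 = '1sC85w', group 2 = '', group 3 = '4'.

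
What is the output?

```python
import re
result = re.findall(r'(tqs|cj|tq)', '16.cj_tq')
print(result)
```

Because there's exactly one group, `findall` drops the full match and keeps group 1 from each hit.

['cj', 'tq']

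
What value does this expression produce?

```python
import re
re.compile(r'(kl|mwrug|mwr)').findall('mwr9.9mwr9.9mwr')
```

['mwr', 'mwr', 'mwr']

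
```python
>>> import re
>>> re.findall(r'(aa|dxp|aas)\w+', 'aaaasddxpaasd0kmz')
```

Scanning left to right: at [0:17] match 'aaaasddxpaasd0kmz', group 1 = 'aa'.
With a single group, `findall` returns only what that group captured — 1 item.

['aa']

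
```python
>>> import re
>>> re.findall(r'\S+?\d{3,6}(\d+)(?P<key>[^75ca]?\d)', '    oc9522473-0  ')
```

[('3', '-0')]

This matches one or more of a non-whitespace character (lazy), then 3 to 6 of a digit; then one or more of a digit (captured); then optionally any character except [75ca], then a digit (captured as 'key').
Matches: at [4:15] match 'oc9522473-0', groups = ('3', '-0').
Multiple groups make `findall` return tuples — one 2-tuple for the one match.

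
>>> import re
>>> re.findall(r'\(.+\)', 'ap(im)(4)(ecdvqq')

['(im)(4)']

Since nothing is captured, `findall` lists the 1 matched substring directly.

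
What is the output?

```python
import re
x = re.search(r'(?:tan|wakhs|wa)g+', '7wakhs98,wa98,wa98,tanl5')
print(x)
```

None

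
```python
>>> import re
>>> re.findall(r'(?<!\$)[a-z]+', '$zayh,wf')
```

['ayh', 'wf']

Because the assertion is negative and zero-width, positions next to the forbidden text are skipped.
Walking the string: at [2:5] → 'ayh'; at [6:8] → 'wf'.
No capturing groups, so `findall` returns the 2 full match strings.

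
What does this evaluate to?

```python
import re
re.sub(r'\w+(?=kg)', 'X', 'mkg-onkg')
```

The lookaround is zero-width — it requires the adjacent text to match without consuming it, so the asserted text isn't part of the match.
Matches: at [0:1] → 'm'; at [4:6] → 'on'.
Every occurrence is swapped for 'X'.

'Xkg-Xkg'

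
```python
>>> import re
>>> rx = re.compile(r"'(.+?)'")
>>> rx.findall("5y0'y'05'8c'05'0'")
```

['y', '8c', '0']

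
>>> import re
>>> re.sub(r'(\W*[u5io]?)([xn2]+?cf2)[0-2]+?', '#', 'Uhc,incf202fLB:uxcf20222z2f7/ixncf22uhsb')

The pattern matches zero or more of a non-word character, then optionally one of [u5io] (captured); then one or more of one of [xn2] (lazy), then the literal 'cf2' (captured); then one or more of a character in [0-2] (lazy).
Lazy quantifiers expand one character at a time until the remainder of the pattern can match.
Matches: at [3:10] → ',incf20'; at [14:21] → ':uxcf20'; at [28:36] → '/ixncf22'.
`sub` substitutes '#' at each match site.

'Uhc#2fLB#222z2f7#uhsb'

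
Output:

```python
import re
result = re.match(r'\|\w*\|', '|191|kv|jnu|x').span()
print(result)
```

`match` is anchored at position 0; if the pattern doesn't fit there, it returns None.
The match spans [0:5] → '|191|'.

(0, 5)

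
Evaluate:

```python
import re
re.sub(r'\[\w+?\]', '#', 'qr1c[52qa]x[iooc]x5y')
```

'qr1c#x#x5y'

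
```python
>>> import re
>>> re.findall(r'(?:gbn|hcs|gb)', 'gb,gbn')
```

['gb', 'gbn']

Alternation tries branches left to right and keeps the first one that lets the overall match succeed at that position.
`findall` yields the raw match text (2 of them) because the pattern has no groups.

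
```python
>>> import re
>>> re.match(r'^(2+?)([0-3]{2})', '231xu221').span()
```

This matches anchored at the start of the string; then one or more of a literal '2' (lazy) (captured); then exactly 2 of a character in [0-3] (captured).
`re.match` won't scan ahead — the pattern has to work from the very first character.
The match spans [0:3] → '231'.
Captured: group 1 = '2', group 2 = '31'.

(0, 3)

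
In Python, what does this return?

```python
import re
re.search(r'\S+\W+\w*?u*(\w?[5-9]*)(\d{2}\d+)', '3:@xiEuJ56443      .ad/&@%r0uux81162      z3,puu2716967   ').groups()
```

('J56', '443')

This matches one or more of a non-whitespace character; then one or more of a non-word character; then zero or more of a word character (lazy), then zero or more of a literal 'u'; then optionally a word character, then zero or more of a character in [5-9] (captured); then exactly 2 of a digit, then one or more of a digit (captured).
The `?` after the quantifier makes it lazy — it takes as little as possible before letting the rest of the pattern try.
`re.search` scans for the first position where the pattern succeeds.
The match spans [0:13] → '3:@xiEuJ56443'.
Captured: group 1 = 'J56', group 2 = '443'.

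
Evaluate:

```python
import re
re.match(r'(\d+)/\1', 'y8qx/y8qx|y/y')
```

None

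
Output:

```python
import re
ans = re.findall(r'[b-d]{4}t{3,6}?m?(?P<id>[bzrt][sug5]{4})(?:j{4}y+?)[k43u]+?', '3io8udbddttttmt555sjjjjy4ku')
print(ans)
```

This matches exactly 4 of a character in [b-d], then 3 to 6 of the literal 't' (lazy), then optionally a literal 'm'; then one of [bzrt], then exactly 4 of one of [sug5] (captured as 'id'); then exactly 4 of the literal 'j', then one or more of a literal 'y' (lazy) (non-capturing group); then one or more of one of [k43u] (lazy).
Scanning left to right: at [5:25] match 'dbddttttmt555sjjjjy4', group 1 = 't555s'.
Because there's exactly one group, `findall` drops the full match and keeps group 1 from the one hit.

['t555s']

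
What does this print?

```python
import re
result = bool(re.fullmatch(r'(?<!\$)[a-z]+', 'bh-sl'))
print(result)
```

Because the assertion is negative and zero-width, positions next to the forbidden text are skipped.
For `fullmatch`, every character of the input must be accounted for by the pattern.
Here the string isn't matched end-to-end, so the call returns None, and `bool(None)` is False.

False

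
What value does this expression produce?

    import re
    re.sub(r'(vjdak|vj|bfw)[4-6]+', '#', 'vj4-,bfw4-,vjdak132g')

Every occurrence is swapped for '#'.

'#-,#-,vjdak132g'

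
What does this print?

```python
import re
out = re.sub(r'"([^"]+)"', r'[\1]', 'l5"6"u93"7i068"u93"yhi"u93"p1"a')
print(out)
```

l5[6]u93[7i068]u93[yhi]u93[p1]a

Matches: at [2:5] → '"6"'; at [8:15] → '"7i068"'; at [18:23] → '"yhi"'; at [26:30] → '"p1"'.
Each match is replaced using the text its own group 1 captured.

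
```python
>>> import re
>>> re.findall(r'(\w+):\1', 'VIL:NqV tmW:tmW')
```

['tmW']

The backreference `\1` re-matches whatever the first group consumed, character for character.
Scanning left to right: at [8:15] match 'tmW:tmW', group 1 = 'tmW'.
With a single group, `findall` returns only what that group captured — 1 item.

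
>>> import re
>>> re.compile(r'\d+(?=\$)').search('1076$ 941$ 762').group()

Because the assertion is zero-width, the text it checks is not consumed and won't appear in the result.
The match spans [0:4] → '1076'.

'1076'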